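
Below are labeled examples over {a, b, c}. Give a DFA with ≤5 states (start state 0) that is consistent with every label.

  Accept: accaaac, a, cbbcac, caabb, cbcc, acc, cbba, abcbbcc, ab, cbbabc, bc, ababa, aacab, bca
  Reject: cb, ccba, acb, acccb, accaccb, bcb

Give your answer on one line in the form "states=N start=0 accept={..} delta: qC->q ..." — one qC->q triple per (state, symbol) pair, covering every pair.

State merging on the prefix tree: take the shortest (then alphabetical) example prefix whose next move is undefined and point that move at state 0, else 1, else 2, ...; a target is out if some Accept/Reject pair would then sit in one state with the same input left (inseparable). If every existing state is out, open a new one.
a: 0a undefined. 0a->0: ok.
b: 0b undefined. 0b->0: ok.
c: 0c undefined. 0c->0: no, accaaac/cb meet in 0. Open state 1: 0c->1.
ca: 1a undefined. 1a->0: ok.
cb: 1b undefined. 1b->0: no, a/cb meet in 0. 1b->1: no, cbbabc/cb meet in 1. Open state 2: 1b->2.
cc: 1c undefined. 1c->0: no, a/ccba meet in 0. 1c->1: ok.
cbb: 2b undefined. 2b->0: ok.
cbc: 2c undefined. 2c->0: ok.
ccba: 2a undefined. 2a->0: no, a/ccba meet in 0. 2a->1: no, accaaac/ccba meet in 1. 2a->2: ok.
All examples now run through 3 states with every (state, symbol) defined. Accept strings end in {0,1}, Reject strings end in {2}; accept={0,1}.

states=3 start=0 accept={0,1} delta: 0a->0 0b->0 0c->1 1a->0 1b->2 1c->1 2a->2 2b->0 2c->0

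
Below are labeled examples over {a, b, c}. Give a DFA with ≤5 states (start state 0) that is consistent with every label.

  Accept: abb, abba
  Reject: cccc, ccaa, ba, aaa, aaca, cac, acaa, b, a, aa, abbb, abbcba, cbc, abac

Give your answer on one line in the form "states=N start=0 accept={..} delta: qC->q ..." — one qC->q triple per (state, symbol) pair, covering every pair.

states=3 start=0 accept={2} delta: 0a->0 0b->1 0c->0 1a->0 1b->2 1c->0 2a->2 2b->0 2c->0

Grow the machine one transition at a time. Run the examples from 0; the earliest place one falls off (shortest prefix, ties alphabetical) gets sent to the lowest-numbered state that keeps every Accept/Reject pair distinguishable — a pair clashes when both reach the same state with identical unread suffix — and to a fresh state only if none does.
a: 0a undefined. 0a->0: ok.
b: 0b undefined. 0b->0: no, abb/ba meet in 0. Open state 1: 0b->1.
c: 0c undefined. 0c->0: ok.
ba: 1a undefined. 1a->0: ok.
abb: 1b undefined. 1b->0: no, abb/cccc meet in 0. 1b->1: no, abb/b meet in 1. Open state 2: 1b->2.
cbc: 1c undefined. 1c->0: ok.
abba: 2a undefined. 2a->0: no, abba/cccc meet in 0. 2a->1: no, abba/b meet in 1. 2a->2: ok.
abbb: 2b undefined. 2b->0: ok.
abbc: 2c undefined. 2c->0: ok.
All examples now run through 3 states with every (state, symbol) defined. Accept strings end in {2}, Reject strings end in {0,1}; accept={2}.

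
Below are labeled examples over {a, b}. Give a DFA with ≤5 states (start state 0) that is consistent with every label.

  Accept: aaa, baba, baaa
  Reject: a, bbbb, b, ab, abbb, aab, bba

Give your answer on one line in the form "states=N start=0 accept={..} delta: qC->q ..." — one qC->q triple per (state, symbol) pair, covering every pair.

states=3 start=0 accept={2} delta: 0a->1 0b->0 1a->2 1b->1 2a->2 2b->0

Grow the machine one transition at a time. Run the examples from 0; the earliest place one falls off (shortest prefix, ties alphabetical) gets sent to the lowest-numbered state that keeps every Accept/Reject pair distinguishable — a pair clashes when both reach the same state with identical unread suffix — and to a fresh state only if none does.
a: 0a undefined. 0a->0: no, aaa/a meet in 0. Open state 1: 0a->1.
b: 0b undefined. 0b->0: ok.
aa: 1a undefined. 1a->0: no, aaa/a meet in 1. 1a->1: no, aaa/a meet in 1. Open state 2: 1a->2.
ab: 1b undefined. 1b->0: no, baba/a meet in 1. 1b->1: ok.
aaa: 2a undefined. 2a->0: no, aaa/bbbb meet in 0. 2a->1: no, aaa/a meet in 1. 2a->2: ok.
aab: 2b undefined. 2b->0: ok.
All examples now run through 3 states with every (state, symbol) defined. Accept strings end in {2}, Reject strings end in {0,1}; accept={2}.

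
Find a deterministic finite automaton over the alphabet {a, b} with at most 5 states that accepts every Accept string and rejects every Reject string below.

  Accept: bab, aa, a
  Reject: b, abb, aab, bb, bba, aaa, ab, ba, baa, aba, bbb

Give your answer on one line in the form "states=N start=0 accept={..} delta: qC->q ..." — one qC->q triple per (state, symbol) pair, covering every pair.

Grow the machine one transition at a time. Run the examples from 0; the earliest place one falls off (shortest prefix, ties alphabetical) gets sent to the lowest-numbered state that keeps every Accept/Reject pair distinguishable — a pair clashes when both reach the same state with identical unread suffix — and to a fresh state only if none does.
a: 0a undefined. 0a->0: no, aa/aaa meet in 0. Open state 1: 0a->1.
b: 0b undefined. 0b->0: no, bab/ab meet in 1 with "b" left. 0b->1: no, bab/aab meet in 1 with "ab" left. Open state 2: 0b->2.
aa: 1a undefined. 1a->0: no, a/aaa meet in 1. 1a->1: no, aa/aaa meet in 1. 1a->2: no, aa/b meet in 2. Open state 3: 1a->3.
ab: 1b undefined. 1b->0: no, a/aba meet in 1. 1b->1: no, aa/aba meet in 3. 1b->2: ok.
ba: 2a undefined. 2a->0: no, bab/b meet in 2. 2a->1: no, bab/b meet in 2. 2a->2: no, bab/abb meet in 2 with "b" left. 2a->3: no, bab/aab meet in 3 with "b" left. Open state 4: 2a->4.
bb: 2b undefined. 2b->0: no, a/bba meet in 1. 2b->1: no, aa/bba meet in 3. 2b->2: ok.
aaa: 3a undefined. 3a->0: ok.
aab: 3b undefined. 3b->0: ok.
baa: 4a undefined. 4a->0: ok.
bab: 4b undefined. 4b->0: no, bab/aab meet in 0. 4b->1: ok.
All examples now run through 5 states with every (state, symbol) defined. Accept strings end in {1,3}, Reject strings end in {0,2,4}; accept={1,3}.

states=5 start=0 accept={1,3} delta: 0a->1 0b->2 1a->3 1b->2 2a->4 2b->2 3a->0 3b->0 4a->0 4b->1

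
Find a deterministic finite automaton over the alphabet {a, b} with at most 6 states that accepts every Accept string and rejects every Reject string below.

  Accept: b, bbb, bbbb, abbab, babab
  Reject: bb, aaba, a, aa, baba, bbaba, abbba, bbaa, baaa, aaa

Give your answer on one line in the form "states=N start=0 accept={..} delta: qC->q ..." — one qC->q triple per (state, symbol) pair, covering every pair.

State merging on the prefix tree: take the shortest (then alphabetical) example prefix whose next move is undefined and point that move at state 0, else 1, else 2, ...; a target is out if some Accept/Reject pair would then sit in one state with the same input left (inseparable). If every existing state is out, open a new one.
a: 0a undefined. 0a->0: ok.
b: 0b undefined. 0b->0: no, b/bb meet in 0. Open state 1: 0b->1.
ba: 1a undefined. 1a->0: ok.
bb: 1b undefined. 1b->0: no, bbbb/bb meet in 0. 1b->1: no, b/bb meet in 1. Open state 2: 1b->2.
bba: 2a undefined. 2a->0: ok.
bbb: 2b undefined. 2b->0: no, bbb/aaba meet in 0. 2b->1: no, bbbb/bb meet in 2. 2b->2: no, bbb/bb meet in 2. Open state 3: 2b->3.
bbbb: 3b undefined. 3b->0: no, bbbb/aaba meet in 0. 3b->1: ok.
abbba: 3a undefined. 3a->0: ok.
All examples now run through 4 states with every (state, symbol) defined. Accept strings end in {1,3}, Reject strings end in {0,2}; accept={1,3}.

states=4 start=0 accept={1,3} delta: 0a->0 0b->1 1a->0 1b->2 2a->0 2b->3 3a->0 3b->1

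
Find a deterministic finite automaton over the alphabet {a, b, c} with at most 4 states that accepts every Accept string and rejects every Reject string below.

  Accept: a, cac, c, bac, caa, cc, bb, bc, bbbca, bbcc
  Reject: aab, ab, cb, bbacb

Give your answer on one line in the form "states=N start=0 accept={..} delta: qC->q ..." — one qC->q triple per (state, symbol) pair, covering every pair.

states=2 start=0 accept={0} delta: 0a->0 0b->1 0c->0 1a->0 1b->0 1c->0

State merging on the prefix tree: take the shortest (then alphabetical) example prefix whose next move is undefined and point that move at state 0, else 1, else 2, ...; a target is out if some Accept/Reject pair would then sit in one state with the same input left (inseparable). If every existing state is out, open a new one.
a: 0a undefined. 0a->0: ok.
b: 0b undefined. 0b->0: no, a/aab meet in 0. Open state 1: 0b->1.
c: 0c undefined. 0c->0: ok.
ba: 1a undefined. 1a->0: ok.
bb: 1b undefined. 1b->0: ok.
bc: 1c undefined. 1c->0: ok.
All examples now run through 2 states with every (state, symbol) defined. Accept strings end in {0}, Reject strings end in {1}; accept={0}.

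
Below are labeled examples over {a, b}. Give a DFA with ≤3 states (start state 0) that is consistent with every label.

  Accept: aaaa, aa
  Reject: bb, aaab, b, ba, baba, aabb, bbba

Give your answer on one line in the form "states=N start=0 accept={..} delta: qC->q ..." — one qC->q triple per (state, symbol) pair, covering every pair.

states=2 start=0 accept={0} delta: 0a->0 0b->1 1a->1 1b->1

Fold the examples into a partial DFA from state 0: repeatedly fix the first undefined (state, symbol) met by the shortest-then-alphabetical prefix, trying targets in increasing order and rejecting any under which an Accept and a Reject string meet in one state with the same remainder; add a state when all current targets are rejected. Accepting states are where Accept strings end.
a: 0a undefined. 0a->0: ok.
b: 0b undefined. 0b->0: no, aaaa/bb meet in 0. Open state 1: 0b->1.
ba: 1a undefined. 1a->0: no, aaaa/ba meet in 0. 1a->1: ok.
bb: 1b undefined. 1b->0: no, aaaa/bb meet in 0. 1b->1: ok.
All examples now run through 2 states with every (state, symbol) defined. Accept strings end in {0}, Reject strings end in {1}; accept={0}.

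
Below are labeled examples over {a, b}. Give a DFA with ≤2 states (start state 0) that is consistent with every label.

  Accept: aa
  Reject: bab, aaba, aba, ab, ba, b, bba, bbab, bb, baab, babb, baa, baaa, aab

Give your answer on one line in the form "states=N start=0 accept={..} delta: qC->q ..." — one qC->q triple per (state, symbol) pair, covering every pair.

states=2 start=0 accept={0} delta: 0a->0 0b->1 1a->1 1b->1

State merging on the prefix tree: take the shortest (then alphabetical) example prefix whose next move is undefined and point that move at state 0, else 1, else 2, ...; a target is out if some Accept/Reject pair would then sit in one state with the same input left (inseparable). If every existing state is out, open a new one.
a: 0a undefined. 0a->0: ok.
b: 0b undefined. 0b->0: no, aa/bab meet in 0. Open state 1: 0b->1.
ba: 1a undefined. 1a->0: no, aa/aaba meet in 0. 1a->1: ok.
bb: 1b undefined. 1b->0: no, aa/bab meet in 0. 1b->1: ok.
All examples now run through 2 states with every (state, symbol) defined. Accept strings end in {0}, Reject strings end in {1}; accept={0}.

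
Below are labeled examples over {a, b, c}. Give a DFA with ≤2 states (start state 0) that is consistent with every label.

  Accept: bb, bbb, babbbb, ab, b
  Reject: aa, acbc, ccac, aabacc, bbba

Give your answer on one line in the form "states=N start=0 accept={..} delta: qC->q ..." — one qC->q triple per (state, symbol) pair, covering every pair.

Fold the examples into a partial DFA from state 0: repeatedly fix the first undefined (state, symbol) met by the shortest-then-alphabetical prefix, trying targets in increasing order and rejecting any under which an Accept and a Reject string meet in one state with the same remainder; add a state when all current targets are rejected. Accepting states are where Accept strings end.
a: 0a undefined. 0a->0: ok.
b: 0b undefined. 0b->0: no, bb/aa meet in 0. Open state 1: 0b->1.
c: 0c undefined. 0c->0: ok.
ba: 1a undefined. 1a->0: ok.
bb: 1b undefined. 1b->0: no, bb/aa meet in 0. 1b->1: ok.
acbc: 1c undefined. 1c->0: ok.
All examples now run through 2 states with every (state, symbol) defined. Accept strings end in {1}, Reject strings end in {0}; accept={1}.

states=2 start=0 accept={1} delta: 0a->0 0b->1 0c->0 1a->0 1b->1 1c->0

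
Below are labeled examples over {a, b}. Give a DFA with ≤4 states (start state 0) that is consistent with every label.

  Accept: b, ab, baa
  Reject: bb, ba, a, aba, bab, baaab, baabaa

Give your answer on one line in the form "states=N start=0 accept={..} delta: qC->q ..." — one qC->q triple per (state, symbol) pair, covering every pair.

Grow the machine one transition at a time. Run the examples from 0; the earliest place one falls off (shortest prefix, ties alphabetical) gets sent to the lowest-numbered state that keeps every Accept/Reject pair distinguishable — a pair clashes when both reach the same state with identical unread suffix — and to a fresh state only if none does.
a: 0a undefined. 0a->0: ok.
b: 0b undefined. 0b->0: no, b/bb meet in 0. Open state 1: 0b->1.
ba: 1a undefined. 1a->0: no, b/bab meet in 1. 1a->1: no, b/ba meet in 1. Open state 2: 1a->2.
bb: 1b undefined. 1b->0: ok.
baa: 2a undefined. 2a->0: no, b/baaab meet in 1. 2a->1: ok.
bab: 2b undefined. 2b->0: ok.
All examples now run through 3 states with every (state, symbol) defined. Accept strings end in {1}, Reject strings end in {0,2}; accept={1}.

states=3 start=0 accept={1} delta: 0a->0 0b->1 1a->2 1b->0 2a->1 2b->0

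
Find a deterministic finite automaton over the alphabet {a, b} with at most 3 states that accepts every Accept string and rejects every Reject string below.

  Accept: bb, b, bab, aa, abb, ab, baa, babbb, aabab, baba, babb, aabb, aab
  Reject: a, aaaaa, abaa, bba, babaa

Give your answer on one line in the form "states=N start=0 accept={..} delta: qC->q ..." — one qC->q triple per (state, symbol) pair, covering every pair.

State merging on the prefix tree: take the shortest (then alphabetical) example prefix whose next move is undefined and point that move at state 0, else 1, else 2, ...; a target is out if some Accept/Reject pair would then sit in one state with the same input left (inseparable). If every existing state is out, open a new one.
a: 0a undefined. 0a->0: no, aa/a meet in 0. Open state 1: 0a->1.
b: 0b undefined. 0b->0: ok.
aa: 1a undefined. 1a->0: ok.
ab: 1b undefined. 1b->0: no, bb/abaa meet in 0. 1b->1: no, bab/a meet in 1. Open state 2: 1b->2.
aba: 2a undefined. 2a->0: ok.
abb: 2b undefined. 2b->0: ok.
All examples now run through 3 states with every (state, symbol) defined. Accept strings end in {0,2}, Reject strings end in {1}; accept={0,2}.

states=3 start=0 accept={0,2} delta: 0a->1 0b->0 1a->0 1b->2 2a->0 2b->0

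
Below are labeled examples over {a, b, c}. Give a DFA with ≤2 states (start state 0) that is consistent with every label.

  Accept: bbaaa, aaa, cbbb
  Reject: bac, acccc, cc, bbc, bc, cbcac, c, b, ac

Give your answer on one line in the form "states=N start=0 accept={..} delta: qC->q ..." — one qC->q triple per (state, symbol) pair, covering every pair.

states=2 start=0 accept={0} delta: 0a->0 0b->1 0c->1 1a->0 1b->0 1c->1

State merging on the prefix tree: take the shortest (then alphabetical) example prefix whose next move is undefined and point that move at state 0, else 1, else 2, ...; a target is out if some Accept/Reject pair would then sit in one state with the same input left (inseparable). If every existing state is out, open a new one.
a: 0a undefined. 0a->0: ok.
b: 0b undefined. 0b->0: no, bbaaa/b meet in 0. Open state 1: 0b->1.
c: 0c undefined. 0c->0: no, aaa/acccc meet in 0. 0c->1: ok.
ba: 1a undefined. 1a->0: ok.
bb: 1b undefined. 1b->0: ok.
bc: 1c undefined. 1c->0: no, bbaaa/acccc meet in 0. 1c->1: ok.
All examples now run through 2 states with every (state, symbol) defined. Accept strings end in {0}, Reject strings end in {1}; accept={0}.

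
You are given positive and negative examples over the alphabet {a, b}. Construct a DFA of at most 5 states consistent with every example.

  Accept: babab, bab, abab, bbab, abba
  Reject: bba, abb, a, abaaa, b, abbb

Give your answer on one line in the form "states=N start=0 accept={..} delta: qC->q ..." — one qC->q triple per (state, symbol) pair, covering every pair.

states=4 start=0 accept={2} delta: 0a->1 0b->0 1a->0 1b->2 2a->1 2b->3 3a->2 3b->0

Fold the examples into a partial DFA from state 0: repeatedly fix the first undefined (state, symbol) met by the shortest-then-alphabetical prefix, trying targets in increasing order and rejecting any under which an Accept and a Reject string meet in one state with the same remainder; add a state when all current targets are rejected. Accepting states are where Accept strings end.
a: 0a undefined. 0a->0: no, abba/bba meet in 0 with "bba" left. Open state 1: 0a->1.
b: 0b undefined. 0b->0: ok.
ab: 1b undefined. 1b->0: no, babab/abb meet in 0. 1b->1: no, bab/bba meet in 1. Open state 2: 1b->2.
aba: 2a undefined. 2a->0: no, babab/b meet in 0. 2a->1: ok.
abb: 2b undefined. 2b->0: no, abba/bba meet in 1. 2b->1: no, babab/abbb meet in 2. 2b->2: no, babab/abb meet in 2. Open state 3: 2b->3.
abaa: 1a undefined. 1a->0: ok.
abba: 3a undefined. 3a->0: no, abba/b meet in 0. 3a->1: no, abba/bba meet in 1. 3a->2: ok.
abbb: 3b undefined. 3b->0: ok.
All examples now run through 4 states with every (state, symbol) defined. Accept strings end in {2}, Reject strings end in {0,1,3}; accept={2}.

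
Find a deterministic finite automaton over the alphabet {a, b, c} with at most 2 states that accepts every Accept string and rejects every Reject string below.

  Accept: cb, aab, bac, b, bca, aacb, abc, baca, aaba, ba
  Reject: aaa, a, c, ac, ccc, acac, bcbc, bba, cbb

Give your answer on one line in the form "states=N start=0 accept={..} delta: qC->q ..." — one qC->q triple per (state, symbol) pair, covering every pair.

Grow the machine one transition at a time. Run the examples from 0; the earliest place one falls off (shortest prefix, ties alphabetical) gets sent to the lowest-numbered state that keeps every Accept/Reject pair distinguishable — a pair clashes when both reach the same state with identical unread suffix — and to a fresh state only if none does.
a: 0a undefined. 0a->0: ok.
b: 0b undefined. 0b->0: no, aab/aaa meet in 0. Open state 1: 0b->1.
c: 0c undefined. 0c->0: ok.
ba: 1a undefined. 1a->0: no, bac/aaa meet in 0. 1a->1: ok.
bb: 1b undefined. 1b->0: ok.
bc: 1c undefined. 1c->0: no, bac/aaa meet in 0. 1c->1: ok.
All examples now run through 2 states with every (state, symbol) defined. Accept strings end in {1}, Reject strings end in {0}; accept={1}.

states=2 start=0 accept={1} delta: 0a->0 0b->1 0c->0 1a->1 1b->0 1c->1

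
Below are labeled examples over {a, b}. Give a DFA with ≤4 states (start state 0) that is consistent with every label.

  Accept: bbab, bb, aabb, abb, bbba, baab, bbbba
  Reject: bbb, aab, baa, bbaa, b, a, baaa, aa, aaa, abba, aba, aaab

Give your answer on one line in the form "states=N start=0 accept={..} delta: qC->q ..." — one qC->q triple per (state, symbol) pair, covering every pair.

states=4 start=0 accept={2} delta: 0a->0 0b->1 1a->1 1b->2 2a->1 2b->3 3a->2 3b->3

Grow the machine one transition at a time. Run the examples from 0; the earliest place one falls off (shortest prefix, ties alphabetical) gets sent to the lowest-numbered state that keeps every Accept/Reject pair distinguishable — a pair clashes when both reach the same state with identical unread suffix — and to a fresh state only if none does.
a: 0a undefined. 0a->0: ok.
b: 0b undefined. 0b->0: no, bbab/bbb meet in 0. Open state 1: 0b->1.
ba: 1a undefined. 1a->0: no, baab/aab meet in 1. 1a->1: ok.
bb: 1b undefined. 1b->0: no, bbab/bbb meet in 1. 1b->1: no, bbab/bbb meet in 1. Open state 2: 1b->2.
bba: 2a undefined. 2a->0: no, bbab/aab meet in 1. 2a->1: ok.
bbb: 2b undefined. 2b->0: no, bbba/bbb meet in 0. 2b->1: no, bbba/bbb meet in 1. 2b->2: no, bbab/bbb meet in 2. Open state 3: 2b->3.
bbba: 3a undefined. 3a->0: no, bbba/a meet in 0. 3a->1: no, bbba/aab meet in 1. 3a->2: ok.
bbbb: 3b undefined. 3b->0: no, bbbba/a meet in 0. 3b->1: no, bbbba/aab meet in 1. 3b->2: no, bbbba/aab meet in 1. 3b->3: ok.
All examples now run through 4 states with every (state, symbol) defined. Accept strings end in {2}, Reject strings end in {0,1,3}; accept={2}.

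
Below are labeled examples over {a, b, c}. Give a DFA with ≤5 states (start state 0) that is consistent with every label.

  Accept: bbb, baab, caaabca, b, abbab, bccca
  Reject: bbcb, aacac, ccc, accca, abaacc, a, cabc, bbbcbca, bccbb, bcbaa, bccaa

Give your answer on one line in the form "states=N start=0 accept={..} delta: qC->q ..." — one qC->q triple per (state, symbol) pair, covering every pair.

Grow the machine one transition at a time. Run the examples from 0; the earliest place one falls off (shortest prefix, ties alphabetical) gets sent to the lowest-numbered state that keeps every Accept/Reject pair distinguishable — a pair clashes when both reach the same state with identical unread suffix — and to a fresh state only if none does.
a: 0a undefined. 0a->0: ok.
b: 0b undefined. 0b->0: no, bbb/a meet in 0. Open state 1: 0b->1.
c: 0c undefined. 0c->0: ok.
ba: 1a undefined. 1a->0: ok.
bb: 1b undefined. 1b->0: no, bbb/bbcb meet in 1. 1b->1: ok.
bc: 1c undefined. 1c->0: no, bbb/bbcb meet in 1. 1c->1: no, bbb/bbcb meet in 1. Open state 2: 1c->2.
bcb: 2b undefined. 2b->0: ok.
bcc: 2c undefined. 2c->0: no, bbb/bccbb meet in 1. 2c->1: no, bbb/bccbb meet in 1. 2c->2: no, bbb/bccbb meet in 1. Open state 3: 2c->3.
bcca: 3a undefined. 3a->0: ok.
bccb: 3b undefined. 3b->0: no, bbb/bccbb meet in 1. 3b->1: no, bbb/bccbb meet in 1. 3b->2: ok.
bccc: 3c undefined. 3c->0: no, bccca/bbcb meet in 0. 3c->1: no, bccca/bbcb meet in 0. 3c->2: ok.
bccca: 2a undefined. 2a->0: no, caaabca/bbcb meet in 0. 2a->1: ok.
All examples now run through 4 states with every (state, symbol) defined. Accept strings end in {1}, Reject strings end in {0,2}; accept={1}.

states=4 start=0 accept={1} delta: 0a->0 0b->1 0c->0 1a->0 1b->1 1c->2 2a->1 2b->0 2c->3 3a->0 3b->2 3c->2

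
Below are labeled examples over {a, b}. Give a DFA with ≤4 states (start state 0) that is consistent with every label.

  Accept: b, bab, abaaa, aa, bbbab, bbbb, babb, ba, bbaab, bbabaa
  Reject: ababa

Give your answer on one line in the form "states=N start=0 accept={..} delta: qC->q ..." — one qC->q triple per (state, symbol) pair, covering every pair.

Grow the machine one transition at a time. Run the examples from 0; the earliest place one falls off (shortest prefix, ties alphabetical) gets sent to the lowest-numbered state that keeps every Accept/Reject pair distinguishable — a pair clashes when both reach the same state with identical unread suffix — and to a fresh state only if none does.
a: 0a undefined. 0a->0: ok.
b: 0b undefined. 0b->0: no, b/ababa meet in 0. Open state 1: 0b->1.
ba: 1a undefined. 1a->0: no, abaaa/ababa meet in 0. 1a->1: ok.
bb: 1b undefined. 1b->0: no, bab/ababa meet in 0. 1b->1: no, b/ababa meet in 1. Open state 2: 1b->2.
bba: 2a undefined. 2a->0: no, aa/ababa meet in 0. 2a->1: no, b/ababa meet in 1. 2a->2: no, bab/ababa meet in 2. Open state 3: 2a->3.
bbb: 2b undefined. 2b->0: ok.
bbaa: 3a undefined. 3a->0: ok.
bbab: 3b undefined. 3b->0: ok.
All examples now run through 4 states with every (state, symbol) defined. Accept strings end in {0,1,2}, Reject strings end in {3}; accept={0,1,2}.

states=4 start=0 accept={0,1,2} delta: 0a->0 0b->1 1a->1 1b->2 2a->3 2b->0 3a->0 3b->0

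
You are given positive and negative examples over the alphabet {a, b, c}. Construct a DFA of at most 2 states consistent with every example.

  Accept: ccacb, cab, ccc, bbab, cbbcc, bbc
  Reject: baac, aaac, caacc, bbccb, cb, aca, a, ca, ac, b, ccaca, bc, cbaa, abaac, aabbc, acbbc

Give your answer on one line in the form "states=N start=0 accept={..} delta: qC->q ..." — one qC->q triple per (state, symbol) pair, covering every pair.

State merging on the prefix tree: take the shortest (then alphabetical) example prefix whose next move is undefined and point that move at state 0, else 1, else 2, ...; a target is out if some Accept/Reject pair would then sit in one state with the same input left (inseparable). If every existing state is out, open a new one.
a: 0a undefined. 0a->0: no, bbc/aabbc meet in 0 with "bbc" left. Open state 1: 0a->1.
b: 0b undefined. 0b->0: no, bbc/bc meet in 0 with "c" left. 0b->1: ok.
c: 0c undefined. 0c->0: ok.
aa: 1a undefined. 1a->0: no, ccc/caacc meet in 0. 1a->1: ok.
ab: 1b undefined. 1b->0: ok.
ac: 1c undefined. 1c->0: no, ccacb/bbccb meet in 1. 1c->1: ok.
All examples now run through 2 states with every (state, symbol) defined. Accept strings end in {0}, Reject strings end in {1}; accept={0}.

states=2 start=0 accept={0} delta: 0a->1 0b->1 0c->0 1a->1 1b->0 1c->1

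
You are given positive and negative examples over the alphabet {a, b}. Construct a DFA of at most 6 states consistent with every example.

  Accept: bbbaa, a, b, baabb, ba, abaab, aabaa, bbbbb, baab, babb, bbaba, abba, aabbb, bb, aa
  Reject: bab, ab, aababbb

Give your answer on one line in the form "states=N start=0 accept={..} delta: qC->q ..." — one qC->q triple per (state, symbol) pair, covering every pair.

states=3 start=0 accept={0,1} delta: 0a->1 0b->0 1a->0 1b->2 2a->1 2b->1

State merging on the prefix tree: take the shortest (then alphabetical) example prefix whose next move is undefined and point that move at state 0, else 1, else 2, ...; a target is out if some Accept/Reject pair would then sit in one state with the same input left (inseparable). If every existing state is out, open a new one.
a: 0a undefined. 0a->0: no, b/ab meet in 0 with "b" left. Open state 1: 0a->1.
b: 0b undefined. 0b->0: ok.
aa: 1a undefined. 1a->0: ok.
ab: 1b undefined. 1b->0: no, bbbaa/bab meet in 0. 1b->1: no, a/bab meet in 1. Open state 2: 1b->2.
aba: 2a undefined. 2a->0: no, abaab/bab meet in 2. 2a->1: ok.
abb: 2b undefined. 2b->0: no, bbbaa/aababbb meet in 0. 2b->1: ok.
All examples now run through 3 states with every (state, symbol) defined. Accept strings end in {0,1}, Reject strings end in {2}; accept={0,1}.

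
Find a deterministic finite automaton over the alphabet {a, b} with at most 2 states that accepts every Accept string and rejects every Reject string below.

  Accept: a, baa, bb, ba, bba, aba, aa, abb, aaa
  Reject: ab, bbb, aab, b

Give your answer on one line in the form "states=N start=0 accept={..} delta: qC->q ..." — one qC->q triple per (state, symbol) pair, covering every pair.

states=2 start=0 accept={0} delta: 0a->0 0b->1 1a->0 1b->0

Fold the examples into a partial DFA from state 0: repeatedly fix the first undefined (state, symbol) met by the shortest-then-alphabetical prefix, trying targets in increasing order and rejecting any under which an Accept and a Reject string meet in one state with the same remainder; add a state when all current targets are rejected. Accepting states are where Accept strings end.
a: 0a undefined. 0a->0: ok.
b: 0b undefined. 0b->0: no, a/ab meet in 0. Open state 1: 0b->1.
ba: 1a undefined. 1a->0: ok.
bb: 1b undefined. 1b->0: ok.
All examples now run through 2 states with every (state, symbol) defined. Accept strings end in {0}, Reject strings end in {1}; accept={0}.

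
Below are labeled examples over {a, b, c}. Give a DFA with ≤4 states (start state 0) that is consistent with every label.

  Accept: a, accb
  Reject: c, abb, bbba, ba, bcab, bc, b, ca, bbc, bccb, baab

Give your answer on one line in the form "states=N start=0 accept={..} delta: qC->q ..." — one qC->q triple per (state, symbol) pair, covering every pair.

states=3 start=0 accept={0} delta: 0a->0 0b->1 0c->1 1a->1 1b->1 1c->2 2a->0 2b->0 2c->0

Grow the machine one transition at a time. Run the examples from 0; the earliest place one falls off (shortest prefix, ties alphabetical) gets sent to the lowest-numbered state that keeps every Accept/Reject pair distinguishable — a pair clashes when both reach the same state with identical unread suffix — and to a fresh state only if none does.
a: 0a undefined. 0a->0: ok.
b: 0b undefined. 0b->0: no, a/abb meet in 0. Open state 1: 0b->1.
c: 0c undefined. 0c->0: no, a/c meet in 0. 0c->1: ok.
ba: 1a undefined. 1a->0: no, a/ba meet in 0. 1a->1: ok.
bb: 1b undefined. 1b->0: no, a/abb meet in 0. 1b->1: ok.
bc: 1c undefined. 1c->0: no, a/bc meet in 0. 1c->1: no, accb/c meet in 1. Open state 2: 1c->2.
bca: 2a undefined. 2a->0: ok.
bcc: 2c undefined. 2c->0: ok.
accb: 2b undefined. 2b->0: ok.
All examples now run through 3 states with every (state, symbol) defined. Accept strings end in {0}, Reject strings end in {1,2}; accept={0}.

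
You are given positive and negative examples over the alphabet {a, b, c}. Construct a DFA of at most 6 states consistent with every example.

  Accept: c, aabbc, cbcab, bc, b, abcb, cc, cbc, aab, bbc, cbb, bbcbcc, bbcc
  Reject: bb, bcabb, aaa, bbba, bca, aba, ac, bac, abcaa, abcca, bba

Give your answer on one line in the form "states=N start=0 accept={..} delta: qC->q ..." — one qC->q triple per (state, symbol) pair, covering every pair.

Grow the machine one transition at a time. Run the examples from 0; the earliest place one falls off (shortest prefix, ties alphabetical) gets sent to the lowest-numbered state that keeps every Accept/Reject pair distinguishable — a pair clashes when both reach the same state with identical unread suffix — and to a fresh state only if none does.
a: 0a undefined. 0a->0: no, c/ac meet in 0 with "c" left. Open state 1: 0a->1.
b: 0b undefined. 0b->0: no, b/bb meet in 0. 0b->1: no, bc/ac meet in 1 with "c" left. Open state 2: 0b->2.
c: 0c undefined. 0c->0: no, cbb/bb meet in 2 with "b" left. 0c->1: no, cc/ac meet in 1 with "c" left. 0c->2: ok.
aa: 1a undefined. 1a->0: ok.
ab: 1b undefined. 1b->0: no, abcb/bb meet in 2 with "b" left. 1b->1: ok.
ac: 1c undefined. 1c->0: ok.
ba: 2a undefined. 2a->0: no, c/bac meet in 2. 2a->1: ok.
bb: 2b undefined. 2b->0: no, cbcab/aaa meet in 1. 2b->1: no, aabbc/bbba meet in 0. 2b->2: no, c/bb meet in 2. Open state 3: 2b->3.
bc: 2c undefined. 2c->0: no, bc/aba meet in 0. 2c->1: no, bc/aaa meet in 1. 2c->2: ok.
bba: 3a undefined. 3a->0: ok.
bbb: 3b undefined. 3b->0: no, cbb/aba meet in 0. 3b->1: no, cbb/bcabb meet in 1. 3b->2: ok.
bbc: 3c undefined. 3c->0: no, aabbc/aba meet in 0. 3c->1: no, aabbc/bcabb meet in 1. 3c->2: no, cbcab/bcabb meet in 1. 3c->3: no, aabbc/bb meet in 3. Open state 4: 3c->4.
bbcb: 4b undefined. 4b->0: ok.
bbcc: 4c undefined. 4c->0: no, bbcc/aba meet in 0. 4c->1: no, bbcc/bcabb meet in 1. 4c->2: ok.
cbca: 4a undefined. 4a->0: ok.
All examples now run through 5 states with every (state, symbol) defined. Accept strings end in {2,4}, Reject strings end in {0,1,3}; accept={2,4}.

states=5 start=0 accept={2,4} delta: 0a->1 0b->2 0c->2 1a->0 1b->1 1c->0 2a->1 2b->3 2c->2 3a->0 3b->2 3c->4 4a->0 4b->0 4c->2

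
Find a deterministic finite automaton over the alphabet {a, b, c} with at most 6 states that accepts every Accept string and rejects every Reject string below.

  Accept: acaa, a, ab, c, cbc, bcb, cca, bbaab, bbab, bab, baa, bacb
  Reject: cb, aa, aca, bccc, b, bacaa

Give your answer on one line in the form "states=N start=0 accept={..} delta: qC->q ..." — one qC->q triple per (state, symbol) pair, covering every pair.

State merging on the prefix tree: take the shortest (then alphabetical) example prefix whose next move is undefined and point that move at state 0, else 1, else 2, ...; a target is out if some Accept/Reject pair would then sit in one state with the same input left (inseparable). If every existing state is out, open a new one.
a: 0a undefined. 0a->0: no, a/aa meet in 0. Open state 1: 0a->1.
b: 0b undefined. 0b->0: no, acaa/bacaa meet in 1 with "caa" left. 0b->1: no, a/b meet in 1. Open state 2: 0b->2.
c: 0c undefined. 0c->0: ok.
aa: 1a undefined. 1a->0: no, c/aa meet in 0. 1a->1: no, a/aa meet in 1. 1a->2: ok.
ab: 1b undefined. 1b->0: ok.
ac: 1c undefined. 1c->0: no, acaa/cb meet in 2. 1c->1: ok.
ba: 2a undefined. 2a->0: no, bab/cb meet in 2. 2a->1: no, acaa/bacaa meet in 1. 2a->2: no, acaa/cb meet in 2. Open state 3: 2a->3.
bb: 2b undefined. 2b->0: ok.
bc: 2c undefined. 2c->0: no, ab/bccc meet in 0. 2c->1: no, a/bccc meet in 1. 2c->2: no, cbc/cb meet in 2. 2c->3: ok.
baa: 3a undefined. 3a->0: ok.
bab: 3b undefined. 3b->0: ok.
bac: 3c undefined. 3c->0: no, ab/bccc meet in 0. 3c->1: no, acaa/bacaa meet in 3. 3c->2: no, acaa/bccc meet in 3. 3c->3: no, acaa/bccc meet in 3. Open state 4: 3c->4.
baca: 4a undefined. 4a->0: no, a/bacaa meet in 1. 4a->1: ok.
bacb: 4b undefined. 4b->0: ok.
bccc: 4c undefined. 4c->0: no, ab/bccc meet in 0. 4c->1: no, a/bccc meet in 1. 4c->2: ok.
All examples now run through 5 states with every (state, symbol) defined. Accept strings end in {0,1,3}, Reject strings end in {2}; accept={0,1,3}.

states=5 start=0 accept={0,1,3} delta: 0a->1 0b->2 0c->0 1a->2 1b->0 1c->1 2a->3 2b->0 2c->3 3a->0 3b->0 3c->4 4a->1 4b->0 4c->2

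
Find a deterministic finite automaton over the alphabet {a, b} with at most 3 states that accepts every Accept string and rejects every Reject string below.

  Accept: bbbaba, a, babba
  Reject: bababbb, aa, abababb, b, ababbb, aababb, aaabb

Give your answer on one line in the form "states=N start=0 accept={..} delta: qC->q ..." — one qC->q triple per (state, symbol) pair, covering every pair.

states=2 start=0 accept={1} delta: 0a->1 0b->0 1a->0 1b->0

Fold the examples into a partial DFA from state 0: repeatedly fix the first undefined (state, symbol) met by the shortest-then-alphabetical prefix, trying targets in increasing order and rejecting any under which an Accept and a Reject string meet in one state with the same remainder; add a state when all current targets are rejected. Accepting states are where Accept strings end.
a: 0a undefined. 0a->0: no, a/aa meet in 0. Open state 1: 0a->1.
b: 0b undefined. 0b->0: ok.
aa: 1a undefined. 1a->0: ok.
ab: 1b undefined. 1b->0: ok.
All examples now run through 2 states with every (state, symbol) defined. Accept strings end in {1}, Reject strings end in {0}; accept={1}.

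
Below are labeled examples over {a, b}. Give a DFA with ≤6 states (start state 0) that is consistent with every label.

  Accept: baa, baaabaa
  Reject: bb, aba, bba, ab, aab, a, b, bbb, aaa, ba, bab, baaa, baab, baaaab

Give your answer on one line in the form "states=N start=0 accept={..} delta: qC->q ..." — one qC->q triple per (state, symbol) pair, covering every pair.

states=4 start=0 accept={3} delta: 0a->0 0b->1 1a->2 1b->0 2a->3 2b->0 3a->0 3b->0

Fold the examples into a partial DFA from state 0: repeatedly fix the first undefined (state, symbol) met by the shortest-then-alphabetical prefix, trying targets in increasing order and rejecting any under which an Accept and a Reject string meet in one state with the same remainder; add a state when all current targets are rejected. Accepting states are where Accept strings end.
a: 0a undefined. 0a->0: ok.
b: 0b undefined. 0b->0: no, baa/bb meet in 0. Open state 1: 0b->1.
ba: 1a undefined. 1a->0: no, baa/aba meet in 0. 1a->1: no, baa/aba meet in 1. Open state 2: 1a->2.
bb: 1b undefined. 1b->0: ok.
baa: 2a undefined. 2a->0: no, baa/bb meet in 0. 2a->1: no, baa/ab meet in 1. 2a->2: no, baa/aba meet in 2. Open state 3: 2a->3.
bab: 2b undefined. 2b->0: ok.
baaa: 3a undefined. 3a->0: ok.
baab: 3b undefined. 3b->0: ok.
All examples now run through 4 states with every (state, symbol) defined. Accept strings end in {3}, Reject strings end in {0,1,2}; accept={3}.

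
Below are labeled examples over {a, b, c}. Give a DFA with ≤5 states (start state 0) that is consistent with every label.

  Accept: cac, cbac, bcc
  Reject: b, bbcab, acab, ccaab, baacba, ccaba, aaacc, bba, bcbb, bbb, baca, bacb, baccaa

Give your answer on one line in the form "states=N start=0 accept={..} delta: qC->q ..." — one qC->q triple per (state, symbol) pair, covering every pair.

states=4 start=0 accept={3} delta: 0a->0 0b->1 0c->1 1a->2 1b->1 1c->2 2a->0 2b->0 2c->3 3a->0 3b->0 3c->0

State merging on the prefix tree: take the shortest (then alphabetical) example prefix whose next move is undefined and point that move at state 0, else 1, else 2, ...; a target is out if some Accept/Reject pair would then sit in one state with the same input left (inseparable). If every existing state is out, open a new one.
a: 0a undefined. 0a->0: ok.
b: 0b undefined. 0b->0: no, bcc/aaacc meet in 0 with "cc" left. Open state 1: 0b->1.
c: 0c undefined. 0c->0: no, cac/aaacc meet in 0. 0c->1: ok.
ba: 1a undefined. 1a->0: no, cac/b meet in 1. 1a->1: no, cac/aaacc meet in 1 with "c" left. Open state 2: 1a->2.
bb: 1b undefined. 1b->0: no, cbac/b meet in 1. 1b->1: ok.
bc: 1c undefined. 1c->0: no, bcc/b meet in 1. 1c->1: no, bcc/b meet in 1. 1c->2: ok.
baa: 2a undefined. 2a->0: ok.
bac: 2c undefined. 2c->0: no, cac/baca meet in 0. 2c->1: no, cac/b meet in 1. 2c->2: no, cac/baacba meet in 2. Open state 3: 2c->3.
bcb: 2b undefined. 2b->0: ok.
baca: 3a undefined. 3a->0: ok.
bacb: 3b undefined. 3b->0: ok.
bacc: 3c undefined. 3c->0: ok.
All examples now run through 4 states with every (state, symbol) defined. Accept strings end in {3}, Reject strings end in {0,1,2}; accept={3}.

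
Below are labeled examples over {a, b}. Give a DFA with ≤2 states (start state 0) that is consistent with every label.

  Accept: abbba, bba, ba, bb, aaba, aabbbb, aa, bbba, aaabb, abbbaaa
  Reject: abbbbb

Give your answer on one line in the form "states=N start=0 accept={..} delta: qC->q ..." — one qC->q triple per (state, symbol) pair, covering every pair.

states=2 start=0 accept={0} delta: 0a->0 0b->1 1a->0 1b->0

State merging on the prefix tree: take the shortest (then alphabetical) example prefix whose next move is undefined and point that move at state 0, else 1, else 2, ...; a target is out if some Accept/Reject pair would then sit in one state with the same input left (inseparable). If every existing state is out, open a new one.
a: 0a undefined. 0a->0: ok.
b: 0b undefined. 0b->0: no, abbba/abbbbb meet in 0. Open state 1: 0b->1.
ba: 1a undefined. 1a->0: ok.
bb: 1b undefined. 1b->0: ok.
All examples now run through 2 states with every (state, symbol) defined. Accept strings end in {0}, Reject strings end in {1}; accept={0}.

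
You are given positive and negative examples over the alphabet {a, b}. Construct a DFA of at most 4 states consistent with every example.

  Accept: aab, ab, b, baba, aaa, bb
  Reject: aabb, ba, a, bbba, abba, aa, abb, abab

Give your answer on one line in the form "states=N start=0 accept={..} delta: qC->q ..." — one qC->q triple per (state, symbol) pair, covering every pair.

states=4 start=0 accept={0,3} delta: 0a->1 0b->0 1a->2 1b->3 2a->0 2b->3 3a->3 3b->1

Grow the machine one transition at a time. Run the examples from 0; the earliest place one falls off (shortest prefix, ties alphabetical) gets sent to the lowest-numbered state that keeps every Accept/Reject pair distinguishable — a pair clashes when both reach the same state with identical unread suffix — and to a fresh state only if none does.
a: 0a undefined. 0a->0: no, aaa/a meet in 0. Open state 1: 0a->1.
b: 0b undefined. 0b->0: ok.
aa: 1a undefined. 1a->0: no, aab/aabb meet in 0. 1a->1: no, aaa/ba meet in 1. Open state 2: 1a->2.
ab: 1b undefined. 1b->0: no, ab/abb meet in 0. 1b->1: no, aab/abab meet in 2 with "b" left. 1b->2: no, aab/abb meet in 2 with "b" left. Open state 3: 1b->3.
aaa: 2a undefined. 2a->0: ok.
aab: 2b undefined. 2b->0: no, aab/aabb meet in 0. 2b->1: no, aab/ba meet in 1. 2b->2: no, aab/aabb meet in 2. 2b->3: ok.
aba: 3a undefined. 3a->0: no, b/abab meet in 0. 3a->1: no, aab/abab meet in 3. 3a->2: no, aab/abab meet in 3. 3a->3: ok.
abb: 3b undefined. 3b->0: no, b/aabb meet in 0. 3b->1: ok.
All examples now run through 4 states with every (state, symbol) defined. Accept strings end in {0,3}, Reject strings end in {1,2}; accept={0,3}.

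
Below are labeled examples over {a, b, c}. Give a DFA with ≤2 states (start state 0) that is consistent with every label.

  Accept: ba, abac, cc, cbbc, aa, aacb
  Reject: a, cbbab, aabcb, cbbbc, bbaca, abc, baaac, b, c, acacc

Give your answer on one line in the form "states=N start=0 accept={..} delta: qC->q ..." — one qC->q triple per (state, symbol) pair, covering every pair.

State merging on the prefix tree: take the shortest (then alphabetical) example prefix whose next move is undefined and point that move at state 0, else 1, else 2, ...; a target is out if some Accept/Reject pair would then sit in one state with the same input left (inseparable). If every existing state is out, open a new one.
a: 0a undefined. 0a->0: no, aa/a meet in 0. Open state 1: 0a->1.
b: 0b undefined. 0b->0: no, ba/a meet in 1. 0b->1: ok.
c: 0c undefined. 0c->0: no, cc/c meet in 0. 0c->1: ok.
aa: 1a undefined. 1a->0: ok.
ab: 1b undefined. 1b->0: ok.
ac: 1c undefined. 1c->0: ok.
All examples now run through 2 states with every (state, symbol) defined. Accept strings end in {0}, Reject strings end in {1}; accept={0}.

states=2 start=0 accept={0} delta: 0a->1 0b->1 0c->1 1a->0 1b->0 1c->0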